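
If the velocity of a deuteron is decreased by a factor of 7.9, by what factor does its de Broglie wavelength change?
The wavelength increases by a factor of 7.9.

From λ = h/(mv), the wavelength is inversely proportional to velocity:

λ ∝ 1/v

If v → v/7.9, then λ → 7.9λ

When velocity is decreased by a factor of 7.9, the wavelength increases by a factor of 7.9.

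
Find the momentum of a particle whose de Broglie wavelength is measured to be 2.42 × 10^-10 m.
2.74 × 10^-24 kg·m/s

From the de Broglie relation λ = h/p, we solve for p:

p = h/λ
p = (6.626 × 10^-34 J·s) / (2.42 × 10^-10 m)
p = 2.74 × 10^-24 kg·m/s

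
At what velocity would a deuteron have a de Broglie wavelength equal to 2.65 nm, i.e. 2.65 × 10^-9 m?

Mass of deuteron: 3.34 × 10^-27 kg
7.49 × 10^1 m/s

From λ = h/(mv), solve for v:

v = h/(mλ)
v = (6.626 × 10^-34 J·s) / (3.34 × 10^-27 kg × 2.65 × 10^-9 m)
v = 7.49 × 10^1 m/s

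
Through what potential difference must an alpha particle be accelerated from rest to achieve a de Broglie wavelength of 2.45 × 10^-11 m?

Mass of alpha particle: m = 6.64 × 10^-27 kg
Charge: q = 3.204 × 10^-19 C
1.72 × 10^-1 V

From λ = h/√(2mqV), we solve for V:

λ² = h²/(2mqV)
V = h²/(2mqλ²)
V = (6.626 × 10^-34 J·s)² / (2 × 6.64 × 10^-27 kg × 3.204 × 10^-19 C × (2.45 × 10^-11 m)²)
V = 1.72 × 10^-1 V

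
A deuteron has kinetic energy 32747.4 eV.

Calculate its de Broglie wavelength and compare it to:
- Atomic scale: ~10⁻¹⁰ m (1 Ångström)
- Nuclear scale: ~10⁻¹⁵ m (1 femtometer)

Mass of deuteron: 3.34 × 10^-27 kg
λ = 1.12 × 10^-13 m, which is between nuclear and atomic scales.

Using λ = h/√(2mKE):

KE = 32747.4 eV = 5.247 × 10^-15 J

λ = h/√(2mKE)
λ = (6.626 × 10^-34 J·s) / √(2 × 3.34 × 10^-27 kg × 5.247 × 10^-15 J)
λ = 1.12 × 10^-13 m

Comparison:
- Atomic scale (10⁻¹⁰ m): λ is 0.0011× this size
- Nuclear scale (10⁻¹⁵ m): λ is 1.1e+02× this size

The wavelength is between nuclear and atomic scales.

This wavelength is appropriate for probing atomic structure but too large for nuclear physics experiments.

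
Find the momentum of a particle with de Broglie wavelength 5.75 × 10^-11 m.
1.15 × 10^-23 kg·m/s

From the de Broglie relation λ = h/p, we solve for p:

p = h/λ
p = (6.626 × 10^-34 J·s) / (5.75 × 10^-11 m)
p = 1.15 × 10^-23 kg·m/s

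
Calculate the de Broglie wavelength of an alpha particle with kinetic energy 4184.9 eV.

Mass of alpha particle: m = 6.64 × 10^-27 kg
2.22 × 10^-13 m

Using λ = h/√(2mKE):

First convert KE to Joules: KE = 4184.9 eV = 6.705 × 10^-16 J

λ = h/√(2mKE)
λ = (6.626 × 10^-34 J·s) / √(2 × 6.64 × 10^-27 kg × 6.705 × 10^-16 J)
λ = 2.22 × 10^-13 m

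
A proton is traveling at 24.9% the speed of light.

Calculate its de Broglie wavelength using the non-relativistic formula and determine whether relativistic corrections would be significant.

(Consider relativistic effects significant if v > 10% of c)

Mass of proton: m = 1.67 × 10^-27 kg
Yes, relativistic corrections are needed.

Using the non-relativistic de Broglie formula λ = h/(mv):

v = 24.9% × c = 7.465 × 10^7 m/s

λ = h/(mv)
λ = (6.626 × 10^-34 J·s) / (1.67 × 10^-27 kg × 7.465 × 10^7 m/s)
λ = 5.32 × 10^-15 m

Since v = 24.9% of c > 10% of c, relativistic corrections ARE significant and the actual wavelength would differ from this non-relativistic estimate.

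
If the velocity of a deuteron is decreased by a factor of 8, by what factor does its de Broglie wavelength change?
The wavelength increases by a factor of 8.

From λ = h/(mv), the wavelength is inversely proportional to velocity:

λ ∝ 1/v

If v → v/8, then λ → 8λ

When velocity is decreased by a factor of 8, the wavelength increases by a factor of 8.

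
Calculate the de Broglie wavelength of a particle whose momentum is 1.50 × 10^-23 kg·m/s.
4.42 × 10^-11 m

Using the de Broglie relation λ = h/p:

λ = h/p
λ = (6.626 × 10^-34 J·s) / (1.50 × 10^-23 kg·m/s)
λ = 4.42 × 10^-11 m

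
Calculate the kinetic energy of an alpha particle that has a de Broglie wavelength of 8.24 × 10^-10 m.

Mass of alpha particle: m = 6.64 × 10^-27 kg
4.87 × 10^-23 J (or 3.04 × 10^-4 eV)

From λ = h/√(2mKE), we solve for KE:

λ² = h²/(2mKE)
KE = h²/(2mλ²)
KE = (6.626 × 10^-34 J·s)² / (2 × 6.64 × 10^-27 kg × (8.24 × 10^-10 m)²)
KE = 4.87 × 10^-23 J
KE = 3.04 × 10^-4 eV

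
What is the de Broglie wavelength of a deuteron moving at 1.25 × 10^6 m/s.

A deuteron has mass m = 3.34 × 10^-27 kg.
1.59 × 10^-13 m

Using the de Broglie relation λ = h/(mv):

λ = h/(mv)
λ = (6.626 × 10^-34 J·s) / (3.34 × 10^-27 kg × 1.25 × 10^6 m/s)
λ = 1.59 × 10^-13 m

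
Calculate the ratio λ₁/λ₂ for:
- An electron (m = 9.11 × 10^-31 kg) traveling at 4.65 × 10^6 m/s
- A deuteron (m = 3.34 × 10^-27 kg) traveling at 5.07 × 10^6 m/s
λ₁/λ₂ = 4.00 × 10^3

Using λ = h/(mv):

λ₁ = h/(m₁v₁) = 1.56 × 10^-10 m
λ₂ = h/(m₂v₂) = 3.91 × 10^-14 m

Ratio λ₁/λ₂ = (m₂v₂)/(m₁v₁)
         = (3.34 × 10^-27 kg × 5.07 × 10^6 m/s) / (9.11 × 10^-31 kg × 4.65 × 10^6 m/s)
         = 4.00 × 10^3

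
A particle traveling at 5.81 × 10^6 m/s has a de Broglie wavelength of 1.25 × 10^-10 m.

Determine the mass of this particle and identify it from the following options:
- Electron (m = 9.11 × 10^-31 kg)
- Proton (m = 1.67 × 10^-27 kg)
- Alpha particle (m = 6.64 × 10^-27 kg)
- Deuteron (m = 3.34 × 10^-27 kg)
The particle is an electron.

From λ = h/(mv), solve for mass:

m = h/(λv)
m = (6.626 × 10^-34 J·s) / (1.25 × 10^-10 m × 5.81 × 10^6 m/s)
m = 9.12 × 10^-31 kg

Comparing with the listed masses, this is closest to an electron.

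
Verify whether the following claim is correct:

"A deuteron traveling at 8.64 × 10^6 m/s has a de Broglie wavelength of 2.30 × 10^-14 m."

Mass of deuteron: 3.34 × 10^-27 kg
True

The claim is correct.

Using λ = h/(mv):
λ = (6.626 × 10^-34 J·s) / (3.34 × 10^-27 kg × 8.64 × 10^6 m/s)
λ = 2.30 × 10^-14 m

This matches the claimed value.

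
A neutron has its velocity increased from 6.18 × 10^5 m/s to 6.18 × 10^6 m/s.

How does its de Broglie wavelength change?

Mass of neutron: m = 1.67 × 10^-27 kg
The wavelength decreases by a factor of 10.

Using λ = h/(mv):

Initial wavelength: λ₁ = h/(mv₁) = 6.42 × 10^-13 m
Final wavelength: λ₂ = h/(mv₂) = 6.42 × 10^-14 m

Since λ ∝ 1/v, when velocity increases by a factor of 10, the wavelength decreases by a factor of 10.

λ₂/λ₁ = v₁/v₂ = 1/10

The wavelength decreases by a factor of 10.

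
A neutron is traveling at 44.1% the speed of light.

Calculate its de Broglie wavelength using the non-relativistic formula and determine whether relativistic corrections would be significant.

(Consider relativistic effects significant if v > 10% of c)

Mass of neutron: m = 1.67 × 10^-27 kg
Yes, relativistic corrections are needed.

Using the non-relativistic de Broglie formula λ = h/(mv):

v = 44.1% × c = 1.322 × 10^8 m/s

λ = h/(mv)
λ = (6.626 × 10^-34 J·s) / (1.67 × 10^-27 kg × 1.322 × 10^8 m/s)
λ = 3.00 × 10^-15 m

Since v = 44.1% of c > 10% of c, relativistic corrections ARE significant and the actual wavelength would differ from this non-relativistic estimate.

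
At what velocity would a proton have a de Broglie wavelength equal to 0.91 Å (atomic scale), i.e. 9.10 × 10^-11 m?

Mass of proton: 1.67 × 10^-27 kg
4.36 × 10^3 m/s

From λ = h/(mv), solve for v:

v = h/(mλ)
v = (6.626 × 10^-34 J·s) / (1.67 × 10^-27 kg × 9.10 × 10^-11 m)
v = 4.36 × 10^3 m/s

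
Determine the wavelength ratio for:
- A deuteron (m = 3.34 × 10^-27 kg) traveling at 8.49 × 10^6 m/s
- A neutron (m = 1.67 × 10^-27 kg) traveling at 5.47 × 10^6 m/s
λ₁/λ₂ = 0.322

Using λ = h/(mv):

λ₁ = h/(m₁v₁) = 2.34 × 10^-14 m
λ₂ = h/(m₂v₂) = 7.25 × 10^-14 m

Ratio λ₁/λ₂ = (m₂v₂)/(m₁v₁)
         = (1.67 × 10^-27 kg × 5.47 × 10^6 m/s) / (3.34 × 10^-27 kg × 8.49 × 10^6 m/s)
         = 0.322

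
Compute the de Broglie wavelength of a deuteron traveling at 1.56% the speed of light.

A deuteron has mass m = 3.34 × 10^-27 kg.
4.24 × 10^-14 m

Using the de Broglie relation λ = h/(mv):

v = 1.56% × c = 4.677 × 10^6 m/s

λ = h/(mv)
λ = (6.626 × 10^-34 J·s) / (3.34 × 10^-27 kg × 4.677 × 10^6 m/s)
λ = 4.24 × 10^-14 m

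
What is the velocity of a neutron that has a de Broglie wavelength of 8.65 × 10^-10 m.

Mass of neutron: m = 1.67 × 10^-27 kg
4.59 × 10^2 m/s

From the de Broglie relation λ = h/(mv), we solve for v:

v = h/(mλ)
v = (6.626 × 10^-34 J·s) / (1.67 × 10^-27 kg × 8.65 × 10^-10 m)
v = 4.59 × 10^2 m/s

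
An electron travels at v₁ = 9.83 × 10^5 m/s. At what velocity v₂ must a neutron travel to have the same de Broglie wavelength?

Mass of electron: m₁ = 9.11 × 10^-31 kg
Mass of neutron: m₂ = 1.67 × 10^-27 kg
v₂ = 5.36 × 10^2 m/s

For equal de Broglie wavelengths: λ₁ = λ₂

h/(m₁v₁) = h/(m₂v₂)
m₁v₁ = m₂v₂
v₂ = v₁ · (m₁/m₂)

v₂ = 9.83 × 10^5 m/s × (9.11 × 10^-31 kg / 1.67 × 10^-27 kg)
v₂ = 5.36 × 10^2 m/s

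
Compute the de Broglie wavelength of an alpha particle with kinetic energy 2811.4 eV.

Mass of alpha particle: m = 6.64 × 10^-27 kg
2.71 × 10^-13 m

Using λ = h/√(2mKE):

First convert KE to Joules: KE = 2811.4 eV = 4.504 × 10^-16 J

λ = h/√(2mKE)
λ = (6.626 × 10^-34 J·s) / √(2 × 6.64 × 10^-27 kg × 4.504 × 10^-16 J)
λ = 2.71 × 10^-13 m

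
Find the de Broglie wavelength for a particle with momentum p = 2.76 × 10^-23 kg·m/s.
2.40 × 10^-11 m

Using the de Broglie relation λ = h/p:

λ = h/p
λ = (6.626 × 10^-34 J·s) / (2.76 × 10^-23 kg·m/s)
λ = 2.40 × 10^-11 m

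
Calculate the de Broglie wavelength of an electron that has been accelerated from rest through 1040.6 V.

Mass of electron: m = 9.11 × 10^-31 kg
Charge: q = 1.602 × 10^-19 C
3.80 × 10^-11 m

When a particle is accelerated through voltage V, it gains kinetic energy KE = qV.

The de Broglie wavelength is then λ = h/√(2mqV):

λ = h/√(2mqV)
λ = (6.626 × 10^-34 J·s) / √(2 × 9.11 × 10^-31 kg × 1.602 × 10^-19 C × 1040.6 V)
λ = 3.80 × 10^-11 m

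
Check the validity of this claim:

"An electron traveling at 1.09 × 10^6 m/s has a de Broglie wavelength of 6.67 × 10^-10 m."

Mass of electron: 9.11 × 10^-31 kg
True

The claim is correct.

Using λ = h/(mv):
λ = (6.626 × 10^-34 J·s) / (9.11 × 10^-31 kg × 1.09 × 10^6 m/s)
λ = 6.67 × 10^-10 m

This matches the claimed value.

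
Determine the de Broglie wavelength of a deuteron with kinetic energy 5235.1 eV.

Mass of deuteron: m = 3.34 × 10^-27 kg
2.80 × 10^-13 m

Using λ = h/√(2mKE):

First convert KE to Joules: KE = 5235.1 eV = 8.388 × 10^-16 J

λ = h/√(2mKE)
λ = (6.626 × 10^-34 J·s) / √(2 × 3.34 × 10^-27 kg × 8.388 × 10^-16 J)
λ = 2.80 × 10^-13 m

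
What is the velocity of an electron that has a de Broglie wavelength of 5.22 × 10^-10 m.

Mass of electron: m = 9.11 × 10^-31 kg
1.39 × 10^6 m/s

From the de Broglie relation λ = h/(mv), we solve for v:

v = h/(mλ)
v = (6.626 × 10^-34 J·s) / (9.11 × 10^-31 kg × 5.22 × 10^-10 m)
v = 1.39 × 10^6 m/s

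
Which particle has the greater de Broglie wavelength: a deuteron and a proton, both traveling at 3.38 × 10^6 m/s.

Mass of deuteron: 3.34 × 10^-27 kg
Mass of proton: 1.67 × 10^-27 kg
The proton has the longer wavelength.

Using λ = h/(mv), since both particles have the same velocity, the wavelength depends only on mass.

For deuteron: λ₁ = h/(m₁v) = 5.87 × 10^-14 m
For proton: λ₂ = h/(m₂v) = 1.17 × 10^-13 m

Since λ ∝ 1/m at constant velocity, the lighter particle has the longer wavelength.

The proton has the longer de Broglie wavelength.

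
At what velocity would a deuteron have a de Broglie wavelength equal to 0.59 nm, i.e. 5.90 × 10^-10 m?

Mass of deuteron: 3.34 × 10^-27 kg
3.36 × 10^2 m/s

From λ = h/(mv), solve for v:

v = h/(mλ)
v = (6.626 × 10^-34 J·s) / (3.34 × 10^-27 kg × 5.90 × 10^-10 m)
v = 3.36 × 10^2 m/s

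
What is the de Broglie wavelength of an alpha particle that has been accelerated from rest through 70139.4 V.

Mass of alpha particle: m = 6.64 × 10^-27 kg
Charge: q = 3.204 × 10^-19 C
3.84 × 10^-14 m

When a particle is accelerated through voltage V, it gains kinetic energy KE = qV.

The de Broglie wavelength is then λ = h/√(2mqV):

λ = h/√(2mqV)
λ = (6.626 × 10^-34 J·s) / √(2 × 6.64 × 10^-27 kg × 3.204 × 10^-19 C × 70139.4 V)
λ = 3.84 × 10^-14 m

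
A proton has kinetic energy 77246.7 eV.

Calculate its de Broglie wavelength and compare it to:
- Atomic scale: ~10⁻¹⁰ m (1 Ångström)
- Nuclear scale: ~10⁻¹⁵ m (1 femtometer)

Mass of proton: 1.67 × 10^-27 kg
λ = 1.03 × 10^-13 m, which is between nuclear and atomic scales.

Using λ = h/√(2mKE):

KE = 77246.7 eV = 1.238 × 10^-14 J

λ = h/√(2mKE)
λ = (6.626 × 10^-34 J·s) / √(2 × 1.67 × 10^-27 kg × 1.238 × 10^-14 J)
λ = 1.03 × 10^-13 m

Comparison:
- Atomic scale (10⁻¹⁰ m): λ is 0.001× this size
- Nuclear scale (10⁻¹⁵ m): λ is 1e+02× this size

The wavelength is between nuclear and atomic scales.

This wavelength is appropriate for probing atomic structure but too large for nuclear physics experiments.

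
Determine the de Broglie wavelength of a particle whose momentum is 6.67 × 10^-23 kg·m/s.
9.93 × 10^-12 m

Using the de Broglie relation λ = h/p:

λ = h/p
λ = (6.626 × 10^-34 J·s) / (6.67 × 10^-23 kg·m/s)
λ = 9.93 × 10^-12 m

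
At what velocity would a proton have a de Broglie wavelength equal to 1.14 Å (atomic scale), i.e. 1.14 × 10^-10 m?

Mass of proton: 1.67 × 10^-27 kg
3.48 × 10^3 m/s

From λ = h/(mv), solve for v:

v = h/(mλ)
v = (6.626 × 10^-34 J·s) / (1.67 × 10^-27 kg × 1.14 × 10^-10 m)
v = 3.48 × 10^3 m/s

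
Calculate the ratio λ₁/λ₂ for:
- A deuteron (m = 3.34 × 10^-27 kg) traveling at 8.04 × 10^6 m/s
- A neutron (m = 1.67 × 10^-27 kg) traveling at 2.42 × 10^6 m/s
λ₁/λ₂ = 0.150

Using λ = h/(mv):

λ₁ = h/(m₁v₁) = 2.47 × 10^-14 m
λ₂ = h/(m₂v₂) = 1.64 × 10^-13 m

Ratio λ₁/λ₂ = (m₂v₂)/(m₁v₁)
         = (1.67 × 10^-27 kg × 2.42 × 10^6 m/s) / (3.34 × 10^-27 kg × 8.04 × 10^6 m/s)
         = 0.150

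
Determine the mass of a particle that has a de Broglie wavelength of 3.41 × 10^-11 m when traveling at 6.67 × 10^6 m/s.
2.91 × 10^-30 kg

From the de Broglie relation λ = h/(mv), we solve for m:

m = h/(λv)
m = (6.626 × 10^-34 J·s) / (3.41 × 10^-11 m × 6.67 × 10^6 m/s)
m = 2.91 × 10^-30 kg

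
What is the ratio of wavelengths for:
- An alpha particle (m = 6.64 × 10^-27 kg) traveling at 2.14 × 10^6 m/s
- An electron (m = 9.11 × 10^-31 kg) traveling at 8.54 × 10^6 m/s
λ₁/λ₂ = 5.48 × 10^-4

Using λ = h/(mv):

λ₁ = h/(m₁v₁) = 4.66 × 10^-14 m
λ₂ = h/(m₂v₂) = 8.52 × 10^-11 m

Ratio λ₁/λ₂ = (m₂v₂)/(m₁v₁)
         = (9.11 × 10^-31 kg × 8.54 × 10^6 m/s) / (6.64 × 10^-27 kg × 2.14 × 10^6 m/s)
         = 5.48 × 10^-4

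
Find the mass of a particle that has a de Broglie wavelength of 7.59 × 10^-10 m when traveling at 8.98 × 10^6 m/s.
9.72 × 10^-32 kg

From the de Broglie relation λ = h/(mv), we solve for m:

m = h/(λv)
m = (6.626 × 10^-34 J·s) / (7.59 × 10^-10 m × 8.98 × 10^6 m/s)
m = 9.72 × 10^-32 kg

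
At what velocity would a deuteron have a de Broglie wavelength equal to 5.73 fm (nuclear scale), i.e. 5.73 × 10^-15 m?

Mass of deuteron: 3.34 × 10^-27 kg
3.46 × 10^7 m/s

From λ = h/(mv), solve for v:

v = h/(mλ)
v = (6.626 × 10^-34 J·s) / (3.34 × 10^-27 kg × 5.73 × 10^-15 m)
v = 3.46 × 10^7 m/s

Note: This velocity is 11.5% of the speed of light, so relativistic corrections would be needed for a more accurate calculation.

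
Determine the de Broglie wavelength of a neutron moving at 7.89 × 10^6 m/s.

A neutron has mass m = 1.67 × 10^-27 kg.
5.03 × 10^-14 m

Using the de Broglie relation λ = h/(mv):

λ = h/(mv)
λ = (6.626 × 10^-34 J·s) / (1.67 × 10^-27 kg × 7.89 × 10^6 m/s)
λ = 5.03 × 10^-14 m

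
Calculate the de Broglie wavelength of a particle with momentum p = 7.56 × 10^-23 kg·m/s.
8.76 × 10^-12 m

Using the de Broglie relation λ = h/p:

λ = h/p
λ = (6.626 × 10^-34 J·s) / (7.56 × 10^-23 kg·m/s)
λ = 8.76 × 10^-12 m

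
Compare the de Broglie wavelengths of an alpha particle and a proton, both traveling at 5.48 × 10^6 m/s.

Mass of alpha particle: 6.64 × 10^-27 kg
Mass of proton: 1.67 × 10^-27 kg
The proton has the longer wavelength.

Using λ = h/(mv), since both particles have the same velocity, the wavelength depends only on mass.

For alpha particle: λ₁ = h/(m₁v) = 1.82 × 10^-14 m
For proton: λ₂ = h/(m₂v) = 7.24 × 10^-14 m

Since λ ∝ 1/m at constant velocity, the lighter particle has the longer wavelength.

The proton has the longer de Broglie wavelength.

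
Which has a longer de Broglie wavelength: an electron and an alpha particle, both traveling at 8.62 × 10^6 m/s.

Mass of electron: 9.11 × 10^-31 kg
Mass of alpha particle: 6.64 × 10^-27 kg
The electron has the longer wavelength.

Using λ = h/(mv), since both particles have the same velocity, the wavelength depends only on mass.

For electron: λ₁ = h/(m₁v) = 8.44 × 10^-11 m
For alpha particle: λ₂ = h/(m₂v) = 1.16 × 10^-14 m

Since λ ∝ 1/m at constant velocity, the lighter particle has the longer wavelength.

The electron has the longer de Broglie wavelength.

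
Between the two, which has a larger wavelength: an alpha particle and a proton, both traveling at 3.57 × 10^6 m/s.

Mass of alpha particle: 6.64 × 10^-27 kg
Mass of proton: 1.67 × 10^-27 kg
The proton has the longer wavelength.

Using λ = h/(mv), since both particles have the same velocity, the wavelength depends only on mass.

For alpha particle: λ₁ = h/(m₁v) = 2.80 × 10^-14 m
For proton: λ₂ = h/(m₂v) = 1.11 × 10^-13 m

Since λ ∝ 1/m at constant velocity, the lighter particle has the longer wavelength.

The proton has the longer de Broglie wavelength.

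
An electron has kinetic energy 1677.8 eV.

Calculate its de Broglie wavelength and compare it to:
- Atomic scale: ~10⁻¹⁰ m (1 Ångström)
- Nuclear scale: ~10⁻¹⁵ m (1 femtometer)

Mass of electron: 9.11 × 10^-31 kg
λ = 2.99 × 10^-11 m, which is between nuclear and atomic scales.

Using λ = h/√(2mKE):

KE = 1677.8 eV = 2.688 × 10^-16 J

λ = h/√(2mKE)
λ = (6.626 × 10^-34 J·s) / √(2 × 9.11 × 10^-31 kg × 2.688 × 10^-16 J)
λ = 2.99 × 10^-11 m

Comparison:
- Atomic scale (10⁻¹⁰ m): λ is 0.3× this size
- Nuclear scale (10⁻¹⁵ m): λ is 3e+04× this size

The wavelength is between nuclear and atomic scales.

This wavelength is appropriate for probing atomic structure but too large for nuclear physics experiments.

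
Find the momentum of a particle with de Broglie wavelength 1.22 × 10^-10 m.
5.43 × 10^-24 kg·m/s

From the de Broglie relation λ = h/p, we solve for p:

p = h/λ
p = (6.626 × 10^-34 J·s) / (1.22 × 10^-10 m)
p = 5.43 × 10^-24 kg·m/s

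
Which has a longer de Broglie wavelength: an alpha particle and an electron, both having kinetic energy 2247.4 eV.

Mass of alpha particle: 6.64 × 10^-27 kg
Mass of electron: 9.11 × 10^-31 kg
The electron has the longer wavelength.

Using λ = h/√(2mKE):

For alpha particle: λ₁ = h/√(2m₁KE) = 3.03 × 10^-13 m
For electron: λ₂ = h/√(2m₂KE) = 2.59 × 10^-11 m

Since λ ∝ 1/√m at constant kinetic energy, the lighter particle has the longer wavelength.

The electron has the longer de Broglie wavelength.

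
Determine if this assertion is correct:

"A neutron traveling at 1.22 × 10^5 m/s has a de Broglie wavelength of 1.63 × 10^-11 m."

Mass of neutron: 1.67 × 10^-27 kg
False

The claim is incorrect.

Using λ = h/(mv):
λ = (6.626 × 10^-34 J·s) / (1.67 × 10^-27 kg × 1.22 × 10^5 m/s)
λ = 3.25 × 10^-12 m

The actual wavelength differs from the claimed 1.63 × 10^-11 m.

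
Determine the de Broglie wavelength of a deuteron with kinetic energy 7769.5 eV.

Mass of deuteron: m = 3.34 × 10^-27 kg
2.30 × 10^-13 m

Using λ = h/√(2mKE):

First convert KE to Joules: KE = 7769.5 eV = 1.245 × 10^-15 J

λ = h/√(2mKE)
λ = (6.626 × 10^-34 J·s) / √(2 × 3.34 × 10^-27 kg × 1.245 × 10^-15 J)
λ = 2.30 × 10^-13 m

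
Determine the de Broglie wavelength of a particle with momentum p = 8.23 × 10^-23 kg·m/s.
8.05 × 10^-12 m

Using the de Broglie relation λ = h/p:

λ = h/p
λ = (6.626 × 10^-34 J·s) / (8.23 × 10^-23 kg·m/s)
λ = 8.05 × 10^-12 m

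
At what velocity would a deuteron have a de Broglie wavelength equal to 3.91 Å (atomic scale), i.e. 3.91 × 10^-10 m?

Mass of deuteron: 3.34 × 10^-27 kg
5.07 × 10^2 m/s

From λ = h/(mv), solve for v:

v = h/(mλ)
v = (6.626 × 10^-34 J·s) / (3.34 × 10^-27 kg × 3.91 × 10^-10 m)
v = 5.07 × 10^2 m/s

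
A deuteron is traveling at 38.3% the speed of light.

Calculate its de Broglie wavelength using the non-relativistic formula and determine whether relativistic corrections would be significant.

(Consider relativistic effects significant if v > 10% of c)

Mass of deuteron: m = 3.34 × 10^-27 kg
Yes, relativistic corrections are needed.

Using the non-relativistic de Broglie formula λ = h/(mv):

v = 38.3% × c = 1.148 × 10^8 m/s

λ = h/(mv)
λ = (6.626 × 10^-34 J·s) / (3.34 × 10^-27 kg × 1.148 × 10^8 m/s)
λ = 1.73 × 10^-15 m

Since v = 38.3% of c > 10% of c, relativistic corrections ARE significant and the actual wavelength would differ from this non-relativistic estimate.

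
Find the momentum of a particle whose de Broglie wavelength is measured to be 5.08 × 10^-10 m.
1.30 × 10^-24 kg·m/s

From the de Broglie relation λ = h/p, we solve for p:

p = h/λ
p = (6.626 × 10^-34 J·s) / (5.08 × 10^-10 m)
p = 1.30 × 10^-24 kg·m/s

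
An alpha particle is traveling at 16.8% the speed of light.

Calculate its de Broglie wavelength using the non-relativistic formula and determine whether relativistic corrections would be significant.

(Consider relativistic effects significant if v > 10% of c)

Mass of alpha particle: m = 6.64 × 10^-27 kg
Yes, relativistic corrections are needed.

Using the non-relativistic de Broglie formula λ = h/(mv):

v = 16.8% × c = 5.037 × 10^7 m/s

λ = h/(mv)
λ = (6.626 × 10^-34 J·s) / (6.64 × 10^-27 kg × 5.037 × 10^7 m/s)
λ = 1.98 × 10^-15 m

Since v = 16.8% of c > 10% of c, relativistic corrections ARE significant and the actual wavelength would differ from this non-relativistic estimate.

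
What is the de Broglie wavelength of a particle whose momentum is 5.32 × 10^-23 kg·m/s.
1.25 × 10^-11 m

Using the de Broglie relation λ = h/p:

λ = h/p
λ = (6.626 × 10^-34 J·s) / (5.32 × 10^-23 kg·m/s)
λ = 1.25 × 10^-11 m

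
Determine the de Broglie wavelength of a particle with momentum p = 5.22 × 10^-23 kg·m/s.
1.27 × 10^-11 m

Using the de Broglie relation λ = h/p:

λ = h/p
λ = (6.626 × 10^-34 J·s) / (5.22 × 10^-23 kg·m/s)
λ = 1.27 × 10^-11 m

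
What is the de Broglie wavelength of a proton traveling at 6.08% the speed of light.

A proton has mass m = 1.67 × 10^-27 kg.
2.18 × 10^-14 m

Using the de Broglie relation λ = h/(mv):

v = 6.08% × c = 1.823 × 10^7 m/s

λ = h/(mv)
λ = (6.626 × 10^-34 J·s) / (1.67 × 10^-27 kg × 1.823 × 10^7 m/s)
λ = 2.18 × 10^-14 m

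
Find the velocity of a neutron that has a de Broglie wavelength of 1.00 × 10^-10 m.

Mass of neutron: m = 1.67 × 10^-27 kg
3.97 × 10^3 m/s

From the de Broglie relation λ = h/(mv), we solve for v:

v = h/(mλ)
v = (6.626 × 10^-34 J·s) / (1.67 × 10^-27 kg × 1.00 × 10^-10 m)
v = 3.97 × 10^3 m/s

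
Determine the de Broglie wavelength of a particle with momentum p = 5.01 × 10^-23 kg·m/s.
1.32 × 10^-11 m

Using the de Broglie relation λ = h/p:

λ = h/p
λ = (6.626 × 10^-34 J·s) / (5.01 × 10^-23 kg·m/s)
λ = 1.32 × 10^-11 m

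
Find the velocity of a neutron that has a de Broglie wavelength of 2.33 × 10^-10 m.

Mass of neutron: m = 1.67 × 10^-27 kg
1.70 × 10^3 m/s

From the de Broglie relation λ = h/(mv), we solve for v:

v = h/(mλ)
v = (6.626 × 10^-34 J·s) / (1.67 × 10^-27 kg × 2.33 × 10^-10 m)
v = 1.70 × 10^3 m/s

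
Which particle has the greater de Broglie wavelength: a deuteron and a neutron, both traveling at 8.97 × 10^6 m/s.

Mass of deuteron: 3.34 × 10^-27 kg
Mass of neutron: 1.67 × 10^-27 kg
The neutron has the longer wavelength.

Using λ = h/(mv), since both particles have the same velocity, the wavelength depends only on mass.

For deuteron: λ₁ = h/(m₁v) = 2.21 × 10^-14 m
For neutron: λ₂ = h/(m₂v) = 4.42 × 10^-14 m

Since λ ∝ 1/m at constant velocity, the lighter particle has the longer wavelength.

The neutron has the longer de Broglie wavelength.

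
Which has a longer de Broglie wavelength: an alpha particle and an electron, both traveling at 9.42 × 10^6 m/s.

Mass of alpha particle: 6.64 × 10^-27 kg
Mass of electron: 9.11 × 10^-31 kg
The electron has the longer wavelength.

Using λ = h/(mv), since both particles have the same velocity, the wavelength depends only on mass.

For alpha particle: λ₁ = h/(m₁v) = 1.06 × 10^-14 m
For electron: λ₂ = h/(m₂v) = 7.72 × 10^-11 m

Since λ ∝ 1/m at constant velocity, the lighter particle has the longer wavelength.

The electron has the longer de Broglie wavelength.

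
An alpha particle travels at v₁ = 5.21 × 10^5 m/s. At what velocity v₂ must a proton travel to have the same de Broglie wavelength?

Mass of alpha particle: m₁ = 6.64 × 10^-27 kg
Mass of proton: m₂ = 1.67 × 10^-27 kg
v₂ = 2.07 × 10^6 m/s

For equal de Broglie wavelengths: λ₁ = λ₂

h/(m₁v₁) = h/(m₂v₂)
m₁v₁ = m₂v₂
v₂ = v₁ · (m₁/m₂)

v₂ = 5.21 × 10^5 m/s × (6.64 × 10^-27 kg / 1.67 × 10^-27 kg)
v₂ = 2.07 × 10^6 m/s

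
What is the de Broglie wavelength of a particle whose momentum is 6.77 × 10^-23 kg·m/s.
9.79 × 10^-12 m

Using the de Broglie relation λ = h/p:

λ = h/p
λ = (6.626 × 10^-34 J·s) / (6.77 × 10^-23 kg·m/s)
λ = 9.79 × 10^-12 m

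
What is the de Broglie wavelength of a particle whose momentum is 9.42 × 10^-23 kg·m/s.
7.03 × 10^-12 m

Using the de Broglie relation λ = h/p:

λ = h/p
λ = (6.626 × 10^-34 J·s) / (9.42 × 10^-23 kg·m/s)
λ = 7.03 × 10^-12 m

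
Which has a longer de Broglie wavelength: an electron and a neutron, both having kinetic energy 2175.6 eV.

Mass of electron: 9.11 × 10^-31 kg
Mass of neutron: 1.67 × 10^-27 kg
The electron has the longer wavelength.

Using λ = h/√(2mKE):

For electron: λ₁ = h/√(2m₁KE) = 2.63 × 10^-11 m
For neutron: λ₂ = h/√(2m₂KE) = 6.14 × 10^-13 m

Since λ ∝ 1/√m at constant kinetic energy, the lighter particle has the longer wavelength.

The electron has the longer de Broglie wavelength.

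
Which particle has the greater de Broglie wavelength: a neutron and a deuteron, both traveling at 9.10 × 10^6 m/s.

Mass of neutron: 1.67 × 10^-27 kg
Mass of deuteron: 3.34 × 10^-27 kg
The neutron has the longer wavelength.

Using λ = h/(mv), since both particles have the same velocity, the wavelength depends only on mass.

For neutron: λ₁ = h/(m₁v) = 4.36 × 10^-14 m
For deuteron: λ₂ = h/(m₂v) = 2.18 × 10^-14 m

Since λ ∝ 1/m at constant velocity, the lighter particle has the longer wavelength.

The neutron has the longer de Broglie wavelength.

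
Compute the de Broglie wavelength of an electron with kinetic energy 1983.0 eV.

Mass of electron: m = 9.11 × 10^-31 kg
2.75 × 10^-11 m

Using λ = h/√(2mKE):

First convert KE to Joules: KE = 1983.0 eV = 3.177 × 10^-16 J

λ = h/√(2mKE)
λ = (6.626 × 10^-34 J·s) / √(2 × 9.11 × 10^-31 kg × 3.177 × 10^-16 J)
λ = 2.75 × 10^-11 m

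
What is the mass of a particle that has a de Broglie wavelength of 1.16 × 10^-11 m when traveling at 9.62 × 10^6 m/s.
5.94 × 10^-30 kg

From the de Broglie relation λ = h/(mv), we solve for m:

m = h/(λv)
m = (6.626 × 10^-34 J·s) / (1.16 × 10^-11 m × 9.62 × 10^6 m/s)
m = 5.94 × 10^-30 kg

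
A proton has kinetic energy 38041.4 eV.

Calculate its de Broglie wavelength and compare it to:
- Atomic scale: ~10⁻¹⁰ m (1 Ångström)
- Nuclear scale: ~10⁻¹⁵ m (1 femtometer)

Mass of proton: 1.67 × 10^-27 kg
λ = 1.47 × 10^-13 m, which is between nuclear and atomic scales.

Using λ = h/√(2mKE):

KE = 38041.4 eV = 6.095 × 10^-15 J

λ = h/√(2mKE)
λ = (6.626 × 10^-34 J·s) / √(2 × 1.67 × 10^-27 kg × 6.095 × 10^-15 J)
λ = 1.47 × 10^-13 m

Comparison:
- Atomic scale (10⁻¹⁰ m): λ is 0.0015× this size
- Nuclear scale (10⁻¹⁵ m): λ is 1.5e+02× this size

The wavelength is between nuclear and atomic scales.

This wavelength is appropriate for probing atomic structure but too large for nuclear physics experiments.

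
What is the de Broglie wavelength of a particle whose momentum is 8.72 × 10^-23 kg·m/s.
7.60 × 10^-12 m

Using the de Broglie relation λ = h/p:

λ = h/p
λ = (6.626 × 10^-34 J·s) / (8.72 × 10^-23 kg·m/s)
λ = 7.60 × 10^-12 m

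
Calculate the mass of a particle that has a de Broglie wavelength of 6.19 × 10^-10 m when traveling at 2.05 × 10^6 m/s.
5.22 × 10^-31 kg

From the de Broglie relation λ = h/(mv), we solve for m:

m = h/(λv)
m = (6.626 × 10^-34 J·s) / (6.19 × 10^-10 m × 2.05 × 10^6 m/s)
m = 5.22 × 10^-31 kg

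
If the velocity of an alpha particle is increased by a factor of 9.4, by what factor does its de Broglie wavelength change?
The wavelength decreases by a factor of 9.4.

From λ = h/(mv), the wavelength is inversely proportional to velocity:

λ ∝ 1/v

If v → 9.4v, then λ → λ/9.4

When velocity is increased by a factor of 9.4, the wavelength decreases by a factor of 9.4.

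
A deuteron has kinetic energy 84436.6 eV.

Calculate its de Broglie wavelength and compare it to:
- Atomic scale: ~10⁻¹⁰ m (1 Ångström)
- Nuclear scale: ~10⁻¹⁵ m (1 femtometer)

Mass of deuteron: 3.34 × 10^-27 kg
λ = 6.97 × 10^-14 m, which is between nuclear and atomic scales.

Using λ = h/√(2mKE):

KE = 84436.6 eV = 1.353 × 10^-14 J

λ = h/√(2mKE)
λ = (6.626 × 10^-34 J·s) / √(2 × 3.34 × 10^-27 kg × 1.353 × 10^-14 J)
λ = 6.97 × 10^-14 m

Comparison:
- Atomic scale (10⁻¹⁰ m): λ is 0.0007× this size
- Nuclear scale (10⁻¹⁵ m): λ is 70× this size

The wavelength is between nuclear and atomic scales.

This wavelength is appropriate for probing atomic structure but too large for nuclear physics experiments.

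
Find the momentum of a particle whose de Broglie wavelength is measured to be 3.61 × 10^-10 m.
1.84 × 10^-24 kg·m/s

From the de Broglie relation λ = h/p, we solve for p:

p = h/λ
p = (6.626 × 10^-34 J·s) / (3.61 × 10^-10 m)
p = 1.84 × 10^-24 kg·m/s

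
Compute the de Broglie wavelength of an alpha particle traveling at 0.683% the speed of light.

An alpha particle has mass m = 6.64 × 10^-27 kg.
4.87 × 10^-14 m

Using the de Broglie relation λ = h/(mv):

v = 0.683% × c = 2.048 × 10^6 m/s

λ = h/(mv)
λ = (6.626 × 10^-34 J·s) / (6.64 × 10^-27 kg × 2.048 × 10^6 m/s)
λ = 4.87 × 10^-14 m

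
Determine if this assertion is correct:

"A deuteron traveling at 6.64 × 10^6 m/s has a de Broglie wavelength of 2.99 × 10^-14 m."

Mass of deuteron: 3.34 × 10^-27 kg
True

The claim is correct.

Using λ = h/(mv):
λ = (6.626 × 10^-34 J·s) / (3.34 × 10^-27 kg × 6.64 × 10^6 m/s)
λ = 2.99 × 10^-14 m

This matches the claimed value.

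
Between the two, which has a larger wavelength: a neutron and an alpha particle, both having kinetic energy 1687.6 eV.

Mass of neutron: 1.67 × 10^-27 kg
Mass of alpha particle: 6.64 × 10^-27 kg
The neutron has the longer wavelength.

Using λ = h/√(2mKE):

For neutron: λ₁ = h/√(2m₁KE) = 6.97 × 10^-13 m
For alpha particle: λ₂ = h/√(2m₂KE) = 3.50 × 10^-13 m

Since λ ∝ 1/√m at constant kinetic energy, the lighter particle has the longer wavelength.

The neutron has the longer de Broglie wavelength.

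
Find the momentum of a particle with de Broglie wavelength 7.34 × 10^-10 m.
9.03 × 10^-25 kg·m/s

From the de Broglie relation λ = h/p, we solve for p:

p = h/λ
p = (6.626 × 10^-34 J·s) / (7.34 × 10^-10 m)
p = 9.03 × 10^-25 kg·m/s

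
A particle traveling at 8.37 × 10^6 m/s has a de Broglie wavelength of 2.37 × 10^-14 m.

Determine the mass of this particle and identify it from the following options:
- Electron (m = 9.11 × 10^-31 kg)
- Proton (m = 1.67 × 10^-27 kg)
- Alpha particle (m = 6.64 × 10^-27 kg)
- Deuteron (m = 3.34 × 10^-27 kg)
The particle is a deuteron.

From λ = h/(mv), solve for mass:

m = h/(λv)
m = (6.626 × 10^-34 J·s) / (2.37 × 10^-14 m × 8.37 × 10^6 m/s)
m = 3.34 × 10^-27 kg

Comparing with the listed masses, this is closest to a deuteron.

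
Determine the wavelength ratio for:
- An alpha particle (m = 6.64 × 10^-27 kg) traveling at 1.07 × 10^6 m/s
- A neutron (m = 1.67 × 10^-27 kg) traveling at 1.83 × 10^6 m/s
λ₁/λ₂ = 0.430

Using λ = h/(mv):

λ₁ = h/(m₁v₁) = 9.33 × 10^-14 m
λ₂ = h/(m₂v₂) = 2.17 × 10^-13 m

Ratio λ₁/λ₂ = (m₂v₂)/(m₁v₁)
         = (1.67 × 10^-27 kg × 1.83 × 10^6 m/s) / (6.64 × 10^-27 kg × 1.07 × 10^6 m/s)
         = 0.430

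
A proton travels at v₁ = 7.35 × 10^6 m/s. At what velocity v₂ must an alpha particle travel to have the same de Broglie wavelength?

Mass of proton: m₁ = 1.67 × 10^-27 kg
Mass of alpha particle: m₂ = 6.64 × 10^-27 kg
v₂ = 1.85 × 10^6 m/s

For equal de Broglie wavelengths: λ₁ = λ₂

h/(m₁v₁) = h/(m₂v₂)
m₁v₁ = m₂v₂
v₂ = v₁ · (m₁/m₂)

v₂ = 7.35 × 10^6 m/s × (1.67 × 10^-27 kg / 6.64 × 10^-27 kg)
v₂ = 1.85 × 10^6 m/s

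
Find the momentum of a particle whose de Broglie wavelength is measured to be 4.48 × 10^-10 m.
1.48 × 10^-24 kg·m/s

From the de Broglie relation λ = h/p, we solve for p:

p = h/λ
p = (6.626 × 10^-34 J·s) / (4.48 × 10^-10 m)
p = 1.48 × 10^-24 kg·m/s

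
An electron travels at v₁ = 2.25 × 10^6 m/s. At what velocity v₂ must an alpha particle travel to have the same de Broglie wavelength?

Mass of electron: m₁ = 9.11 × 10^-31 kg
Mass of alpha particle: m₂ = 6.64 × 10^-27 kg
v₂ = 3.09 × 10^2 m/s

For equal de Broglie wavelengths: λ₁ = λ₂

h/(m₁v₁) = h/(m₂v₂)
m₁v₁ = m₂v₂
v₂ = v₁ · (m₁/m₂)

v₂ = 2.25 × 10^6 m/s × (9.11 × 10^-31 kg / 6.64 × 10^-27 kg)
v₂ = 3.09 × 10^2 m/s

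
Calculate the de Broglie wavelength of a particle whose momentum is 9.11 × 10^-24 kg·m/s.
7.27 × 10^-11 m

Using the de Broglie relation λ = h/p:

λ = h/p
λ = (6.626 × 10^-34 J·s) / (9.11 × 10^-24 kg·m/s)
λ = 7.27 × 10^-11 m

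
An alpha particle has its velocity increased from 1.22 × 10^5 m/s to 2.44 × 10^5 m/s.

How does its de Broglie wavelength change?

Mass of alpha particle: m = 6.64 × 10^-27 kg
The wavelength decreases by a factor of 2.

Using λ = h/(mv):

Initial wavelength: λ₁ = h/(mv₁) = 8.18 × 10^-13 m
Final wavelength: λ₂ = h/(mv₂) = 4.09 × 10^-13 m

Since λ ∝ 1/v, when velocity increases by a factor of 2, the wavelength decreases by a factor of 2.

λ₂/λ₁ = v₁/v₂ = 1/2

The wavelength decreases by a factor of 2.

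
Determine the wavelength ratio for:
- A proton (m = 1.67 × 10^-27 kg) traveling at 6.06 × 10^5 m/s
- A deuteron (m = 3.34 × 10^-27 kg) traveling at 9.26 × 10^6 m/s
λ₁/λ₂ = 30.6

Using λ = h/(mv):

λ₁ = h/(m₁v₁) = 6.55 × 10^-13 m
λ₂ = h/(m₂v₂) = 2.14 × 10^-14 m

Ratio λ₁/λ₂ = (m₂v₂)/(m₁v₁)
         = (3.34 × 10^-27 kg × 9.26 × 10^6 m/s) / (1.67 × 10^-27 kg × 6.06 × 10^5 m/s)
         = 30.6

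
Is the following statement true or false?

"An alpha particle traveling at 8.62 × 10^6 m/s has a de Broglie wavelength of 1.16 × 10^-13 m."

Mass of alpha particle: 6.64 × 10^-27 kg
False

The claim is incorrect.

Using λ = h/(mv):
λ = (6.626 × 10^-34 J·s) / (6.64 × 10^-27 kg × 8.62 × 10^6 m/s)
λ = 1.16 × 10^-14 m

The actual wavelength differs from the claimed 1.16 × 10^-13 m.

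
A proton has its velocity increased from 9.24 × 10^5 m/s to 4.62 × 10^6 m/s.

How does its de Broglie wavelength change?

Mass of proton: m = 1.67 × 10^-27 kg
The wavelength decreases by a factor of 5.

Using λ = h/(mv):

Initial wavelength: λ₁ = h/(mv₁) = 4.29 × 10^-13 m
Final wavelength: λ₂ = h/(mv₂) = 8.59 × 10^-14 m

Since λ ∝ 1/v, when velocity increases by a factor of 5, the wavelength decreases by a factor of 5.

λ₂/λ₁ = v₁/v₂ = 1/5

The wavelength decreases by a factor of 5.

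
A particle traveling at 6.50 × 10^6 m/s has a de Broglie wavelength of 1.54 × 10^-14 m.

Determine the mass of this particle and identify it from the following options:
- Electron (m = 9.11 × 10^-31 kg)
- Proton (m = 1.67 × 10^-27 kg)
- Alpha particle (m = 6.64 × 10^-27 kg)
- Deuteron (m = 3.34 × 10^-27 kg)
The particle is an alpha particle.

From λ = h/(mv), solve for mass:

m = h/(λv)
m = (6.626 × 10^-34 J·s) / (1.54 × 10^-14 m × 6.50 × 10^6 m/s)
m = 6.62 × 10^-27 kg

Comparing with the listed masses, this is closest to an alpha particle.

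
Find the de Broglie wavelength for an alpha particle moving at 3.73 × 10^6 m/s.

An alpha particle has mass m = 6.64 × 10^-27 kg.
2.68 × 10^-14 m

Using the de Broglie relation λ = h/(mv):

λ = h/(mv)
λ = (6.626 × 10^-34 J·s) / (6.64 × 10^-27 kg × 3.73 × 10^6 m/s)
λ = 2.68 × 10^-14 m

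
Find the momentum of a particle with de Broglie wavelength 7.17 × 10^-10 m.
9.24 × 10^-25 kg·m/s

From the de Broglie relation λ = h/p, we solve for p:

p = h/λ
p = (6.626 × 10^-34 J·s) / (7.17 × 10^-10 m)
p = 9.24 × 10^-25 kg·m/s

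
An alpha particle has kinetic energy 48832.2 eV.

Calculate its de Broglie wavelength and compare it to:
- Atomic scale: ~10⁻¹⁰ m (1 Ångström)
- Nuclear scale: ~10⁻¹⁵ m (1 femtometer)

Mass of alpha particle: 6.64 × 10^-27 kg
λ = 6.50 × 10^-14 m, which is between nuclear and atomic scales.

Using λ = h/√(2mKE):

KE = 48832.2 eV = 7.824 × 10^-15 J

λ = h/√(2mKE)
λ = (6.626 × 10^-34 J·s) / √(2 × 6.64 × 10^-27 kg × 7.824 × 10^-15 J)
λ = 6.50 × 10^-14 m

Comparison:
- Atomic scale (10⁻¹⁰ m): λ is 0.00065× this size
- Nuclear scale (10⁻¹⁵ m): λ is 65× this size

The wavelength is between nuclear and atomic scales.

This wavelength is appropriate for probing atomic structure but too large for nuclear physics experiments.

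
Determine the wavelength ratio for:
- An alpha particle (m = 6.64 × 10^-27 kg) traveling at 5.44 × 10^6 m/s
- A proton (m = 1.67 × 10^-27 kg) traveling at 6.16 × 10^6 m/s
λ₁/λ₂ = 0.285

Using λ = h/(mv):

λ₁ = h/(m₁v₁) = 1.83 × 10^-14 m
λ₂ = h/(m₂v₂) = 6.44 × 10^-14 m

Ratio λ₁/λ₂ = (m₂v₂)/(m₁v₁)
         = (1.67 × 10^-27 kg × 6.16 × 10^6 m/s) / (6.64 × 10^-27 kg × 5.44 × 10^6 m/s)
         = 0.285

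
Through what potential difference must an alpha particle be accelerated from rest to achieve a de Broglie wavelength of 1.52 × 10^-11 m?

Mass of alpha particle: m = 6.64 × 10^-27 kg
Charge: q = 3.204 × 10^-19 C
4.47 × 10^-1 V

From λ = h/√(2mqV), we solve for V:

λ² = h²/(2mqV)
V = h²/(2mqλ²)
V = (6.626 × 10^-34 J·s)² / (2 × 6.64 × 10^-27 kg × 3.204 × 10^-19 C × (1.52 × 10^-11 m)²)
V = 4.47 × 10^-1 V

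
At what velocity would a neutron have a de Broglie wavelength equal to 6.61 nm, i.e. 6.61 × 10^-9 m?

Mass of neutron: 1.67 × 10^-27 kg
6.00 × 10^1 m/s

From λ = h/(mv), solve for v:

v = h/(mλ)
v = (6.626 × 10^-34 J·s) / (1.67 × 10^-27 kg × 6.61 × 10^-9 m)
v = 6.00 × 10^1 m/s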